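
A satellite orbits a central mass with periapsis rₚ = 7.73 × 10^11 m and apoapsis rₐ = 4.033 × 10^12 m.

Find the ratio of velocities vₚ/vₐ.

Conservation of angular momentum gives rₚvₚ = rₐvₐ, so vₚ/vₐ = rₐ/rₚ.
vₚ/vₐ = 4.033e+12 / 7.73e+11 ≈ 5.217.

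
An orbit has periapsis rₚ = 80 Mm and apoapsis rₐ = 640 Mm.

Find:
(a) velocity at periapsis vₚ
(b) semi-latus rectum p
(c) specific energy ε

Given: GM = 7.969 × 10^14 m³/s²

Convert to SI: rₚ = 80 Mm = 8e+07 m; rₐ = 640 Mm = 6.4e+08 m.
(a) With a = (rₚ + rₐ)/2 = 3.6e+08 m, vₚ = √(GM (2/rₚ − 1/a)) = √(7.969e+14 · (2/8e+07 − 1/3.6e+08)) m/s ≈ 4208 m/s
(b) From a = (rₚ + rₐ)/2 = 3.6e+08 m and e = (rₐ − rₚ)/(rₐ + rₚ) = 0.777778, p = a(1 − e²) = 3.6e+08 · (1 − (0.777778)²) ≈ 1.422e+08 m
(c) With a = (rₚ + rₐ)/2 = 3.6e+08 m, ε = −GM/(2a) = −7.969e+14/(2 · 3.6e+08) J/kg ≈ -1.107e+06 J/kg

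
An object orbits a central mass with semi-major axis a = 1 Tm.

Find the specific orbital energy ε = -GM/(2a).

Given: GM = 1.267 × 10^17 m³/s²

Convert to SI: a = 1 Tm = 1e+12 m.
ε = −GM / (2a).
ε = −1.267e+17 / (2 · 1e+12) J/kg ≈ -6.335e+04 J/kg = -63.35 kJ/kg.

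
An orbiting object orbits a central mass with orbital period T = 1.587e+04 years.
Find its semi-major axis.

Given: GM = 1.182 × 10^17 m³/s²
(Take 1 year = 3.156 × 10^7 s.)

Convert to SI: T = 1.587e+04 years = 5.00857e+11 s.
Invert Kepler's third law: a = (GM · T² / (4π²))^(1/3).
Substituting T = 5.00857e+11 s and GM = 1.182e+17 m³/s²:
a = (1.182e+17 · (5.00857e+11)² / (4π²))^(1/3) m
a ≈ 9.09e+12 m = 9.09 Tm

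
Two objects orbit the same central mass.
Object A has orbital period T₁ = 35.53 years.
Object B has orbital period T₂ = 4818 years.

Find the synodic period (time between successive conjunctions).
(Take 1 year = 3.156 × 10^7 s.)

Convert to SI: T₁ = 35.53 years = 1.12133e+09 s; T₂ = 4818 years = 1.52056e+11 s.
T_syn = |T₁ · T₂ / (T₁ − T₂)|.
T_syn = |1.12133e+09 · 1.52056e+11 / (1.12133e+09 − 1.52056e+11)| s ≈ 1.13e+09 s = 35.79 years.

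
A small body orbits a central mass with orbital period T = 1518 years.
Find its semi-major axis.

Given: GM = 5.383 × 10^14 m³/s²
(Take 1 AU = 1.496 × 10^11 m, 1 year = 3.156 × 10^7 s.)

Convert to SI: T = 1518 years = 4.79081e+10 s.
Invert Kepler's third law: a = (GM · T² / (4π²))^(1/3).
Substituting T = 4.79081e+10 s and GM = 5.383e+14 m³/s²:
a = (5.383e+14 · (4.79081e+10)² / (4π²))^(1/3) m
a ≈ 3.151e+11 m = 2.107 AU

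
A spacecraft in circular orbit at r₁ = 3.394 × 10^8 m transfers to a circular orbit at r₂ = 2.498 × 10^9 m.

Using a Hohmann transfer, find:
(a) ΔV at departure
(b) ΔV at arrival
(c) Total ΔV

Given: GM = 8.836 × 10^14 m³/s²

Transfer semi-major axis: a_t = (r₁ + r₂)/2 = (3.394e+08 + 2.498e+09)/2 = 1.4187e+09 m.
Circular speeds: v₁ = √(GM/r₁) = 1613.51 m/s, v₂ = √(GM/r₂) = 594.746 m/s.
Transfer speeds (vis-viva v² = GM(2/r − 1/a_t)): v₁ᵗ = 2141.03 m/s, v₂ᵗ = 290.899 m/s.
(a) ΔV₁ = |v₁ᵗ − v₁| ≈ 527.5 m/s = 527.5 m/s.
(b) ΔV₂ = |v₂ − v₂ᵗ| ≈ 303.8 m/s = 303.8 m/s.
(c) ΔV_total = ΔV₁ + ΔV₂ ≈ 831.4 m/s = 831.4 m/s.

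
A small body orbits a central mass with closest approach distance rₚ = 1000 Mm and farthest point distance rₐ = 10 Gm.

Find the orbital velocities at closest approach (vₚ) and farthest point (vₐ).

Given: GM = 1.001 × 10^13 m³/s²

Convert to SI: rₚ = 1000 Mm = 1e+09 m; rₐ = 10 Gm = 1e+10 m.
Use the vis-viva equation v² = GM(2/r − 1/a) with a = (rₚ + rₐ)/2 = (1e+09 + 1e+10)/2 = 5.5e+09 m.
vₚ = √(GM · (2/rₚ − 1/a)) = √(1.001e+13 · (2/1e+09 − 1/5.5e+09)) m/s ≈ 134.9 m/s = 134.9 m/s.
vₐ = √(GM · (2/rₐ − 1/a)) = √(1.001e+13 · (2/1e+10 − 1/5.5e+09)) m/s ≈ 13.49 m/s = 13.49 m/s.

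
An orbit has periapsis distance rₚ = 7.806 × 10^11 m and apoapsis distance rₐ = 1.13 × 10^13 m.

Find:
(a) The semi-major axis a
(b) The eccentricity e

(a) a = (rₚ + rₐ) / 2 = (7.806e+11 + 1.13e+13) / 2 ≈ 6.04e+12 m = 6.04 × 10^12 m.
(b) e = (rₐ − rₚ) / (rₐ + rₚ) = (1.13e+13 − 7.806e+11) / (1.13e+13 + 7.806e+11) ≈ 0.8708.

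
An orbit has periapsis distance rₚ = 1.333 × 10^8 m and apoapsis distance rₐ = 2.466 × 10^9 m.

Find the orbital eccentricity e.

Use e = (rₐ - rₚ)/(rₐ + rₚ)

e = (rₐ − rₚ) / (rₐ + rₚ).
e = (2.466e+09 − 1.333e+08) / (2.466e+09 + 1.333e+08) = 2.3327e+09 / 2.5993e+09 ≈ 0.8974.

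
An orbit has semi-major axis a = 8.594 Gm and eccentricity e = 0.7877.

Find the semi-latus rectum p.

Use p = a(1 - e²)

Convert to SI: a = 8.594 Gm = 8.594e+09 m.
p = a (1 − e²).
p = 8.594e+09 · (1 − (0.7877)²) = 8.594e+09 · 0.379529 ≈ 3.262e+09 m = 3.262 Gm.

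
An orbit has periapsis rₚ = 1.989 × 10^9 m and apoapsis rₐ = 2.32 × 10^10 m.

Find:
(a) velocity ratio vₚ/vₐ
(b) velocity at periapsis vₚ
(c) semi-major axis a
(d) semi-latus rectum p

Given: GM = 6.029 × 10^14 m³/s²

(a) Conservation of angular momentum (rₚvₚ = rₐvₐ) gives vₚ/vₐ = rₐ/rₚ = 2.32e+10/1.989e+09 ≈ 11.66
(b) With a = (rₚ + rₐ)/2 = 1.25945e+10 m, vₚ = √(GM (2/rₚ − 1/a)) = √(6.029e+14 · (2/1.989e+09 − 1/1.25945e+10)) m/s ≈ 747.2 m/s
(c) a = (rₚ + rₐ)/2 = (1.989e+09 + 2.32e+10)/2 ≈ 1.259e+10 m
(d) From a = (rₚ + rₐ)/2 = 1.25945e+10 m and e = (rₐ − rₚ)/(rₐ + rₚ) = 0.842074, p = a(1 − e²) = 1.25945e+10 · (1 − (0.842074)²) ≈ 3.664e+09 m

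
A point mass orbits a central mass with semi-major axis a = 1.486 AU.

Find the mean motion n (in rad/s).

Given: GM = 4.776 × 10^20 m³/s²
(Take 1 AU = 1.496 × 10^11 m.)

Convert to SI: a = 1.486 AU = 2.22306e+11 m.
n = √(GM / a³).
n = √(4.776e+20 / (2.22306e+11)³) rad/s ≈ 2.085e-07 rad/s.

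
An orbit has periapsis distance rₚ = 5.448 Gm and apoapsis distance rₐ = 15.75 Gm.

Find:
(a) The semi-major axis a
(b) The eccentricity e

Convert to SI: rₚ = 5.448 Gm = 5.448e+09 m; rₐ = 15.75 Gm = 1.575e+10 m.
(a) a = (rₚ + rₐ) / 2 = (5.448e+09 + 1.575e+10) / 2 ≈ 1.06e+10 m = 10.6 Gm.
(b) e = (rₐ − rₚ) / (rₐ + rₚ) = (1.575e+10 − 5.448e+09) / (1.575e+10 + 5.448e+09) ≈ 0.486.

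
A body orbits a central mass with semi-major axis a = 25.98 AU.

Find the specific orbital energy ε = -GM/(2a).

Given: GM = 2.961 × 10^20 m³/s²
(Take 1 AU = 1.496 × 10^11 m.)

Convert to SI: a = 25.98 AU = 3.88661e+12 m.
ε = −GM / (2a).
ε = −2.961e+20 / (2 · 3.88661e+12) J/kg ≈ -3.809e+07 J/kg = -38.09 MJ/kg.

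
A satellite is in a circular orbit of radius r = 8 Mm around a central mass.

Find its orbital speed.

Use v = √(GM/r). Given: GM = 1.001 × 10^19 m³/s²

Convert to SI: r = 8 Mm = 8e+06 m.
For a circular orbit, gravity supplies the centripetal force, so v = √(GM / r).
v = √(1.001e+19 / 8e+06) m/s ≈ 1.119e+06 m/s = 1119 km/s.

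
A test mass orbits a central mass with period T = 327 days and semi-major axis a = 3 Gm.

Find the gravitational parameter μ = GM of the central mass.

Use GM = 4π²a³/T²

Convert to SI: T = 327 days = 2.82528e+07 s; a = 3 Gm = 3e+09 m.
GM = 4π² · a³ / T².
GM = 4π² · (3e+09)³ / (2.82528e+07)² m³/s² ≈ 1.335e+15 m³/s² = 1.335 × 10^15 m³/s².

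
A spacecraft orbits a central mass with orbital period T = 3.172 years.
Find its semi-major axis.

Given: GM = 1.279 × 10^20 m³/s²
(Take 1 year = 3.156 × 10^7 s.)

Convert to SI: T = 3.172 years = 1.00108e+08 s.
Invert Kepler's third law: a = (GM · T² / (4π²))^(1/3).
Substituting T = 1.00108e+08 s and GM = 1.279e+20 m³/s²:
a = (1.279e+20 · (1.00108e+08)² / (4π²))^(1/3) m
a ≈ 3.19e+11 m = 3.19 × 10^11 m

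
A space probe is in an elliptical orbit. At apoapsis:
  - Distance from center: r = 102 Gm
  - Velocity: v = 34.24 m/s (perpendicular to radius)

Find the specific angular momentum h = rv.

Convert to SI: r = 102 Gm = 1.02e+11 m.
With v perpendicular to r, h = r · v.
h = 1.02e+11 · 34.24 m²/s ≈ 3.492e+12 m²/s.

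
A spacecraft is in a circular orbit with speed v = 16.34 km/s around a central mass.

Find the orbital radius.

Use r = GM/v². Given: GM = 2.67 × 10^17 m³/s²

Convert to SI: v = 16.34 km/s = 16340 m/s.
For a circular orbit, v² = GM / r, so r = GM / v².
r = 2.67e+17 / (16340)² m ≈ 1e+09 m = 1 Gm.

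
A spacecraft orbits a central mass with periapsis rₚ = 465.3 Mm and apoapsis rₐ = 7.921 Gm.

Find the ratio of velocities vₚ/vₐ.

Convert to SI: rₚ = 465.3 Mm = 4.653e+08 m; rₐ = 7.921 Gm = 7.921e+09 m.
Conservation of angular momentum gives rₚvₚ = rₐvₐ, so vₚ/vₐ = rₐ/rₚ.
vₚ/vₐ = 7.921e+09 / 4.653e+08 ≈ 17.02.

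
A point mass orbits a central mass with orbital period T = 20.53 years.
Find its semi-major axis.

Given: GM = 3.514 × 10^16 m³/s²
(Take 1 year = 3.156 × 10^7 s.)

Convert to SI: T = 20.53 years = 6.47927e+08 s.
Invert Kepler's third law: a = (GM · T² / (4π²))^(1/3).
Substituting T = 6.47927e+08 s and GM = 3.514e+16 m³/s²:
a = (3.514e+16 · (6.47927e+08)² / (4π²))^(1/3) m
a ≈ 7.203e+10 m = 72.03 Gm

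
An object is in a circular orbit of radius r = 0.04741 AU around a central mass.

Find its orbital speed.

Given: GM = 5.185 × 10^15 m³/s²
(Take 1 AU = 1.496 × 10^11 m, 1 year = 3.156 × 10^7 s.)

Convert to SI: r = 0.04741 AU = 7.09254e+09 m.
For a circular orbit, gravity supplies the centripetal force, so v = √(GM / r).
v = √(5.185e+15 / 7.09254e+09) m/s ≈ 855 m/s = 0.1804 AU/year.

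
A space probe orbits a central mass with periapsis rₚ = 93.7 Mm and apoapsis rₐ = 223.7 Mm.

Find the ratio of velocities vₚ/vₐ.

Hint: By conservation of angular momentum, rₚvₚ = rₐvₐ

Convert to SI: rₚ = 93.7 Mm = 9.37e+07 m; rₐ = 223.7 Mm = 2.237e+08 m.
Conservation of angular momentum gives rₚvₚ = rₐvₐ, so vₚ/vₐ = rₐ/rₚ.
vₚ/vₐ = 2.237e+08 / 9.37e+07 ≈ 2.387.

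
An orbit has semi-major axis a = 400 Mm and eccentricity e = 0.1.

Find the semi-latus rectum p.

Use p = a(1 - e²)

Convert to SI: a = 400 Mm = 4e+08 m.
p = a (1 − e²).
p = 4e+08 · (1 − (0.1)²) = 4e+08 · 0.99 ≈ 3.96e+08 m = 396 Mm.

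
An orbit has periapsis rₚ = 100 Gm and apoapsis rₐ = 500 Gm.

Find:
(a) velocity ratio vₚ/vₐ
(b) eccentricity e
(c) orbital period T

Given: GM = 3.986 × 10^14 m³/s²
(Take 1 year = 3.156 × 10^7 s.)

Convert to SI: rₚ = 100 Gm = 1e+11 m; rₐ = 500 Gm = 5e+11 m.
(a) Conservation of angular momentum (rₚvₚ = rₐvₐ) gives vₚ/vₐ = rₐ/rₚ = 5e+11/1e+11 ≈ 5
(b) e = (rₐ − rₚ)/(rₐ + rₚ) = (5e+11 − 1e+11)/(5e+11 + 1e+11) ≈ 0.6667
(c) With a = (rₚ + rₐ)/2 = 3e+11 m, T = 2π √(a³/GM) = 2π √((3e+11)³/3.986e+14) s ≈ 5.171e+10 s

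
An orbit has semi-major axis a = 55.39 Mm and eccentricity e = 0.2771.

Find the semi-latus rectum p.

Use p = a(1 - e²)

Convert to SI: a = 55.39 Mm = 5.539e+07 m.
p = a (1 − e²).
p = 5.539e+07 · (1 − (0.2771)²) = 5.539e+07 · 0.923216 ≈ 5.114e+07 m = 51.14 Mm.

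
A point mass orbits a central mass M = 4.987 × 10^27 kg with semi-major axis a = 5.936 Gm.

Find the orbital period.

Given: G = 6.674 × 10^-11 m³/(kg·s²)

Convert to SI: a = 5.936 Gm = 5.936e+09 m.
GM = G · M = 6.674e-11 · 4.987e+27 = 3.32832e+17 m³/s².
Kepler's third law: T = 2π √(a³ / GM).
Substituting a = 5.936e+09 m and GM = 3.32832e+17 m³/s²:
T = 2π √((5.936e+09)³ / 3.32832e+17) s
T ≈ 4.981e+06 s = 57.65 days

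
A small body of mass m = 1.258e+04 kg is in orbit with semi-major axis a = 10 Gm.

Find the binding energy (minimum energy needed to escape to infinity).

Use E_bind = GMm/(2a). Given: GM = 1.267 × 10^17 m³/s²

Convert to SI: a = 10 Gm = 1e+10 m.
Total orbital energy is E = −GMm/(2a); binding energy is E_bind = −E = GMm/(2a).
E_bind = 1.267e+17 · 1.258e+04 / (2 · 1e+10) J ≈ 7.969e+10 J = 79.69 GJ.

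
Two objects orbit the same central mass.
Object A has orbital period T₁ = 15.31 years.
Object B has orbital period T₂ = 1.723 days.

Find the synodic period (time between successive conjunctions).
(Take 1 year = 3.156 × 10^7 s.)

Convert to SI: T₁ = 15.31 years = 4.83184e+08 s; T₂ = 1.723 days = 148867 s.
T_syn = |T₁ · T₂ / (T₁ − T₂)|.
T_syn = |4.83184e+08 · 148867 / (4.83184e+08 − 148867)| s ≈ 1.489e+05 s = 1.724 days.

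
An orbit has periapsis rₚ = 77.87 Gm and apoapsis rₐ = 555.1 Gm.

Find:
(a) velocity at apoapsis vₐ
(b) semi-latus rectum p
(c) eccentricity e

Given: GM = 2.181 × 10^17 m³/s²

Convert to SI: rₚ = 77.87 Gm = 7.787e+10 m; rₐ = 555.1 Gm = 5.551e+11 m.
(a) With a = (rₚ + rₐ)/2 = 3.16485e+11 m, vₐ = √(GM (2/rₐ − 1/a)) = √(2.181e+17 · (2/5.551e+11 − 1/3.16485e+11)) m/s ≈ 310.9 m/s
(b) From a = (rₚ + rₐ)/2 = 3.16485e+11 m and e = (rₐ − rₚ)/(rₐ + rₚ) = 0.753954, p = a(1 − e²) = 3.16485e+11 · (1 − (0.753954)²) ≈ 1.366e+11 m
(c) e = (rₐ − rₚ)/(rₐ + rₚ) = (5.551e+11 − 7.787e+10)/(5.551e+11 + 7.787e+10) ≈ 0.754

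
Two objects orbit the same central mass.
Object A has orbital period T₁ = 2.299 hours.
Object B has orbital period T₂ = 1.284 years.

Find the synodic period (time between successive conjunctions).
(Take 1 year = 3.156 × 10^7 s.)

Convert to SI: T₁ = 2.299 hours = 8276.4 s; T₂ = 1.284 years = 4.0523e+07 s.
T_syn = |T₁ · T₂ / (T₁ − T₂)|.
T_syn = |8276.4 · 4.0523e+07 / (8276.4 − 4.0523e+07)| s ≈ 8278 s = 2.299 hours.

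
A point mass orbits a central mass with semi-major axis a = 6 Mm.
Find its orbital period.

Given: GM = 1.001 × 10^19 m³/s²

Convert to SI: a = 6 Mm = 6e+06 m.
Kepler's third law: T = 2π √(a³ / GM).
Substituting a = 6e+06 m and GM = 1.001e+19 m³/s²:
T = 2π √((6e+06)³ / 1.001e+19) s
T ≈ 29.19 s = 29.19 seconds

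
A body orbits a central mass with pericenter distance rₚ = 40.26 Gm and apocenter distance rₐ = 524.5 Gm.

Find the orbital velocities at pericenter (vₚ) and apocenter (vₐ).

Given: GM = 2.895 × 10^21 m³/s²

Convert to SI: rₚ = 40.26 Gm = 4.026e+10 m; rₐ = 524.5 Gm = 5.245e+11 m.
Use the vis-viva equation v² = GM(2/r − 1/a) with a = (rₚ + rₐ)/2 = (4.026e+10 + 5.245e+11)/2 = 2.8238e+11 m.
vₚ = √(GM · (2/rₚ − 1/a)) = √(2.895e+21 · (2/4.026e+10 − 1/2.8238e+11)) m/s ≈ 3.655e+05 m/s = 365.5 km/s.
vₐ = √(GM · (2/rₐ − 1/a)) = √(2.895e+21 · (2/5.245e+11 − 1/2.8238e+11)) m/s ≈ 2.805e+04 m/s = 28.05 km/s.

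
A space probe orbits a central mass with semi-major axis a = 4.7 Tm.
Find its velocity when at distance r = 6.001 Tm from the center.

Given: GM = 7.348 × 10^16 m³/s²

Convert to SI: a = 4.7 Tm = 4.7e+12 m; r = 6.001 Tm = 6.001e+12 m.
Vis-viva: v = √(GM · (2/r − 1/a)).
2/r − 1/a = 2/6.001e+12 − 1/4.7e+12 = 1.20512e-13 m⁻¹.
v = √(7.348e+16 · 1.20512e-13) m/s ≈ 94.1 m/s = 94.1 m/s.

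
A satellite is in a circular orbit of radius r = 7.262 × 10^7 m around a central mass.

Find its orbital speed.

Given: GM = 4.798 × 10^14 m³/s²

For a circular orbit, gravity supplies the centripetal force, so v = √(GM / r).
v = √(4.798e+14 / 7.262e+07) m/s ≈ 2570 m/s = 2.57 km/s.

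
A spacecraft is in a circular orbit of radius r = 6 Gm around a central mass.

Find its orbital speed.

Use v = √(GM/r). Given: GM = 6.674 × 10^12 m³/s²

Convert to SI: r = 6 Gm = 6e+09 m.
For a circular orbit, gravity supplies the centripetal force, so v = √(GM / r).
v = √(6.674e+12 / 6e+09) m/s ≈ 33.35 m/s = 33.35 m/s.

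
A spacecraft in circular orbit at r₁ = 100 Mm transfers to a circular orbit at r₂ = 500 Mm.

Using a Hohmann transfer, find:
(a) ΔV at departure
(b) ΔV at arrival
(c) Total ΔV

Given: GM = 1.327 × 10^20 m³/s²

Convert to SI: r₁ = 100 Mm = 1e+08 m; r₂ = 500 Mm = 5e+08 m.
Transfer semi-major axis: a_t = (r₁ + r₂)/2 = (1e+08 + 5e+08)/2 = 3e+08 m.
Circular speeds: v₁ = √(GM/r₁) = 1.15195e+06 m/s, v₂ = √(GM/r₂) = 515170 m/s.
Transfer speeds (vis-viva v² = GM(2/r − 1/a_t)): v₁ᵗ = 1.48717e+06 m/s, v₂ᵗ = 297433 m/s.
(a) ΔV₁ = |v₁ᵗ − v₁| ≈ 3.352e+05 m/s = 335.2 km/s.
(b) ΔV₂ = |v₂ − v₂ᵗ| ≈ 2.177e+05 m/s = 217.7 km/s.
(c) ΔV_total = ΔV₁ + ΔV₂ ≈ 5.529e+05 m/s = 552.9 km/s.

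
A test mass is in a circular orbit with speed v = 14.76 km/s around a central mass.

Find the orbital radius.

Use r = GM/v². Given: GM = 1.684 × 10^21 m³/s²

Convert to SI: v = 14.76 km/s = 14760 m/s.
For a circular orbit, v² = GM / r, so r = GM / v².
r = 1.684e+21 / (14760)² m ≈ 7.73e+12 m = 7.73 Tm.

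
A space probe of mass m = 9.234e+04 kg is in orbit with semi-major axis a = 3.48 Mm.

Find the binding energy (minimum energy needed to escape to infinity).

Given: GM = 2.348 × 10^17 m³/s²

Convert to SI: a = 3.48 Mm = 3.48e+06 m.
Total orbital energy is E = −GMm/(2a); binding energy is E_bind = −E = GMm/(2a).
E_bind = 2.348e+17 · 9.234e+04 / (2 · 3.48e+06) J ≈ 3.115e+15 J = 3.115 PJ.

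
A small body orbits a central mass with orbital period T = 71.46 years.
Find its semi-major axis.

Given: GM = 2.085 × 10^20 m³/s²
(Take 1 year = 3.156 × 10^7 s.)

Convert to SI: T = 71.46 years = 2.25528e+09 s.
Invert Kepler's third law: a = (GM · T² / (4π²))^(1/3).
Substituting T = 2.25528e+09 s and GM = 2.085e+20 m³/s²:
a = (2.085e+20 · (2.25528e+09)² / (4π²))^(1/3) m
a ≈ 2.995e+12 m = 2.995 Tm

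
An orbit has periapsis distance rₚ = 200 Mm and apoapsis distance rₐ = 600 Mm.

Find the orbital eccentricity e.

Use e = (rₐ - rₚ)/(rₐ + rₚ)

Convert to SI: rₚ = 200 Mm = 2e+08 m; rₐ = 600 Mm = 6e+08 m.
e = (rₐ − rₚ) / (rₐ + rₚ).
e = (6e+08 − 2e+08) / (6e+08 + 2e+08) = 4e+08 / 8e+08 ≈ 0.5.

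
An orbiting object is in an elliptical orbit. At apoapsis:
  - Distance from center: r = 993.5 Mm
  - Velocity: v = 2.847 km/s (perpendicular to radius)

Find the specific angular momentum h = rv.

Convert to SI: r = 993.5 Mm = 9.935e+08 m; v = 2.847 km/s = 2847 m/s.
With v perpendicular to r, h = r · v.
h = 9.935e+08 · 2847 m²/s ≈ 2.828e+12 m²/s.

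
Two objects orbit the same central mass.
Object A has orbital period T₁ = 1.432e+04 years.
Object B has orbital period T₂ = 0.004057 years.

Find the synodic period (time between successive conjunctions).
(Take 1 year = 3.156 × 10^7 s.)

Convert to SI: T₁ = 1.432e+04 years = 4.51939e+11 s; T₂ = 0.004057 years = 128039 s.
T_syn = |T₁ · T₂ / (T₁ − T₂)|.
T_syn = |4.51939e+11 · 128039 / (4.51939e+11 − 128039)| s ≈ 1.28e+05 s = 0.004057 years.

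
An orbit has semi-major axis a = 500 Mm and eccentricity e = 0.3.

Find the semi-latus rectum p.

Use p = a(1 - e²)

Convert to SI: a = 500 Mm = 5e+08 m.
p = a (1 − e²).
p = 5e+08 · (1 − (0.3)²) = 5e+08 · 0.91 ≈ 4.55e+08 m = 455 Mm.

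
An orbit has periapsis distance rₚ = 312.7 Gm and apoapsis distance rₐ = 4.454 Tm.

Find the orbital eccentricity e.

Convert to SI: rₚ = 312.7 Gm = 3.127e+11 m; rₐ = 4.454 Tm = 4.454e+12 m.
e = (rₐ − rₚ) / (rₐ + rₚ).
e = (4.454e+12 − 3.127e+11) / (4.454e+12 + 3.127e+11) = 4.1413e+12 / 4.7667e+12 ≈ 0.8688.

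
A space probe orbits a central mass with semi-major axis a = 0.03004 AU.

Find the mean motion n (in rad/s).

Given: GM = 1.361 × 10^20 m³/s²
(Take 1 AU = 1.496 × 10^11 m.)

Convert to SI: a = 0.03004 AU = 4.49398e+09 m.
n = √(GM / a³).
n = √(1.361e+20 / (4.49398e+09)³) rad/s ≈ 3.872e-05 rad/s.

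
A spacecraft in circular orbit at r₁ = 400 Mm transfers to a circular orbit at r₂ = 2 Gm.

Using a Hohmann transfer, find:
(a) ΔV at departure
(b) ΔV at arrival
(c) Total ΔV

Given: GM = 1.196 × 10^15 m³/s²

Convert to SI: r₁ = 400 Mm = 4e+08 m; r₂ = 2 Gm = 2e+09 m.
Transfer semi-major axis: a_t = (r₁ + r₂)/2 = (4e+08 + 2e+09)/2 = 1.2e+09 m.
Circular speeds: v₁ = √(GM/r₁) = 1729.16 m/s, v₂ = √(GM/r₂) = 773.305 m/s.
Transfer speeds (vis-viva v² = GM(2/r − 1/a_t)): v₁ᵗ = 2232.34 m/s, v₂ᵗ = 446.468 m/s.
(a) ΔV₁ = |v₁ᵗ − v₁| ≈ 503.2 m/s = 503.2 m/s.
(b) ΔV₂ = |v₂ − v₂ᵗ| ≈ 326.8 m/s = 326.8 m/s.
(c) ΔV_total = ΔV₁ + ΔV₂ ≈ 830 m/s = 830 m/s.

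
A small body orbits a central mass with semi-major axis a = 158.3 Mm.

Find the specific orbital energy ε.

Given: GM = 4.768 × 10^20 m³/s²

Convert to SI: a = 158.3 Mm = 1.583e+08 m.
ε = −GM / (2a).
ε = −4.768e+20 / (2 · 1.583e+08) J/kg ≈ -1.506e+12 J/kg = -1506 GJ/kg.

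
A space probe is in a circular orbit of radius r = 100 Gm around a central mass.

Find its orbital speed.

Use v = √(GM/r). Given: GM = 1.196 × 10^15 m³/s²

Convert to SI: r = 100 Gm = 1e+11 m.
For a circular orbit, gravity supplies the centripetal force, so v = √(GM / r).
v = √(1.196e+15 / 1e+11) m/s ≈ 109.4 m/s = 109.4 m/s.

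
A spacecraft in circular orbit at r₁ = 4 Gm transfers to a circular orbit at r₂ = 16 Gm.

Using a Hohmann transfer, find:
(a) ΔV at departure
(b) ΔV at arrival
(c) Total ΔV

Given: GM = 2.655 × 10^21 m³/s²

Convert to SI: r₁ = 4 Gm = 4e+09 m; r₂ = 16 Gm = 1.6e+10 m.
Transfer semi-major axis: a_t = (r₁ + r₂)/2 = (4e+09 + 1.6e+10)/2 = 1e+10 m.
Circular speeds: v₁ = √(GM/r₁) = 814709 m/s, v₂ = √(GM/r₂) = 407354 m/s.
Transfer speeds (vis-viva v² = GM(2/r − 1/a_t)): v₁ᵗ = 1.03053e+06 m/s, v₂ᵗ = 257633 m/s.
(a) ΔV₁ = |v₁ᵗ − v₁| ≈ 2.158e+05 m/s = 215.8 km/s.
(b) ΔV₂ = |v₂ − v₂ᵗ| ≈ 1.497e+05 m/s = 149.7 km/s.
(c) ΔV_total = ΔV₁ + ΔV₂ ≈ 3.655e+05 m/s = 365.5 km/s.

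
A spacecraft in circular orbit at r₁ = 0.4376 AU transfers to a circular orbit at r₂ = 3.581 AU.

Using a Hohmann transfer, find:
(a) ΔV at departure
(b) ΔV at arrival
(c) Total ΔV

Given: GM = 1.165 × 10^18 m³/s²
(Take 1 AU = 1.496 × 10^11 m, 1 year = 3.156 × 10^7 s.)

Convert to SI: r₁ = 0.4376 AU = 6.5465e+10 m; r₂ = 3.581 AU = 5.35718e+11 m.
Transfer semi-major axis: a_t = (r₁ + r₂)/2 = (6.5465e+10 + 5.35718e+11)/2 = 3.00591e+11 m.
Circular speeds: v₁ = √(GM/r₁) = 4218.5 m/s, v₂ = √(GM/r₂) = 1474.67 m/s.
Transfer speeds (vis-viva v² = GM(2/r − 1/a_t)): v₁ᵗ = 5631.68 m/s, v₂ᵗ = 688.195 m/s.
(a) ΔV₁ = |v₁ᵗ − v₁| ≈ 1413 m/s = 0.2981 AU/year.
(b) ΔV₂ = |v₂ − v₂ᵗ| ≈ 786.5 m/s = 0.1659 AU/year.
(c) ΔV_total = ΔV₁ + ΔV₂ ≈ 2200 m/s = 0.464 AU/year.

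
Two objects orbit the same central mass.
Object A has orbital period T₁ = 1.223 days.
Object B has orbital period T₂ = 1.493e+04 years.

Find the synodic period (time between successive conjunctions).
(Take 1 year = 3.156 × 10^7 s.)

Convert to SI: T₁ = 1.223 days = 105667 s; T₂ = 1.493e+04 years = 4.71191e+11 s.
T_syn = |T₁ · T₂ / (T₁ − T₂)|.
T_syn = |105667 · 4.71191e+11 / (105667 − 4.71191e+11)| s ≈ 1.057e+05 s = 1.223 days.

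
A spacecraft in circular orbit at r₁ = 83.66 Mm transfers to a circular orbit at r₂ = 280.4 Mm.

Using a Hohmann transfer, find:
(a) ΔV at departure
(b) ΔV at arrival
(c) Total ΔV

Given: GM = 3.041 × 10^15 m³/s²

Convert to SI: r₁ = 83.66 Mm = 8.366e+07 m; r₂ = 280.4 Mm = 2.804e+08 m.
Transfer semi-major axis: a_t = (r₁ + r₂)/2 = (8.366e+07 + 2.804e+08)/2 = 1.8203e+08 m.
Circular speeds: v₁ = √(GM/r₁) = 6029.06 m/s, v₂ = √(GM/r₂) = 3293.21 m/s.
Transfer speeds (vis-viva v² = GM(2/r − 1/a_t)): v₁ᵗ = 7482.85 m/s, v₂ᵗ = 2232.58 m/s.
(a) ΔV₁ = |v₁ᵗ − v₁| ≈ 1454 m/s = 1.454 km/s.
(b) ΔV₂ = |v₂ − v₂ᵗ| ≈ 1061 m/s = 1.061 km/s.
(c) ΔV_total = ΔV₁ + ΔV₂ ≈ 2514 m/s = 2.514 km/s.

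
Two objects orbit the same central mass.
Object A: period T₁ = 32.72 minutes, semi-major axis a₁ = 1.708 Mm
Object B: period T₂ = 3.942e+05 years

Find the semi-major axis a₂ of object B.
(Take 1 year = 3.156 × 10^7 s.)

Convert to SI: T₁ = 32.72 minutes = 1963.2 s; a₁ = 1.708 Mm = 1.708e+06 m; T₂ = 3.942e+05 years = 1.2441e+13 s.
Kepler's third law: (T₁/T₂)² = (a₁/a₂)³ ⇒ a₂ = a₁ · (T₂/T₁)^(2/3).
T₂/T₁ = 1.2441e+13 / 1963.2 = 6.33708e+09.
a₂ = 1.708e+06 · (6.33708e+09)^(2/3) m ≈ 5.849e+12 m = 5.849 Tm.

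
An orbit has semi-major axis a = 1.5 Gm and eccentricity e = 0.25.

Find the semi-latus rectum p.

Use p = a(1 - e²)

Convert to SI: a = 1.5 Gm = 1.5e+09 m.
p = a (1 − e²).
p = 1.5e+09 · (1 − (0.25)²) = 1.5e+09 · 0.9375 ≈ 1.406e+09 m = 1.406 Gm.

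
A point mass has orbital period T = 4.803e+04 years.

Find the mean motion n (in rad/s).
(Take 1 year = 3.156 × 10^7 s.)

Convert to SI: T = 4.803e+04 years = 1.51583e+12 s.
n = 2π / T.
n = 2π / 1.51583e+12 s ≈ 4.145e-12 rad/s.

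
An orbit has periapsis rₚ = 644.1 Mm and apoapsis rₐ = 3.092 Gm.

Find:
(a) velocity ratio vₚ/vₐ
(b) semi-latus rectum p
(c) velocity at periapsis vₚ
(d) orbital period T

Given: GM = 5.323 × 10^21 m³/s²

Convert to SI: rₚ = 644.1 Mm = 6.441e+08 m; rₐ = 3.092 Gm = 3.092e+09 m.
(a) Conservation of angular momentum (rₚvₚ = rₐvₐ) gives vₚ/vₐ = rₐ/rₚ = 3.092e+09/6.441e+08 ≈ 4.8
(b) From a = (rₚ + rₐ)/2 = 1.86805e+09 m and e = (rₐ − rₚ)/(rₐ + rₚ) = 0.655202, p = a(1 − e²) = 1.86805e+09 · (1 − (0.655202)²) ≈ 1.066e+09 m
(c) With a = (rₚ + rₐ)/2 = 1.86805e+09 m, vₚ = √(GM (2/rₚ − 1/a)) = √(5.323e+21 · (2/6.441e+08 − 1/1.86805e+09)) m/s ≈ 3.699e+06 m/s
(d) With a = (rₚ + rₐ)/2 = 1.86805e+09 m, T = 2π √(a³/GM) = 2π √((1.86805e+09)³/5.323e+21) s ≈ 6953 s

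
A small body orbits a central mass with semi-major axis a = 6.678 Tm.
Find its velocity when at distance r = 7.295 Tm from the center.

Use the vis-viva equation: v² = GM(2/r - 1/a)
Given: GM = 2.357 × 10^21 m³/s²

Convert to SI: a = 6.678 Tm = 6.678e+12 m; r = 7.295 Tm = 7.295e+12 m.
Vis-viva: v = √(GM · (2/r − 1/a)).
2/r − 1/a = 2/7.295e+12 − 1/6.678e+12 = 1.24415e-13 m⁻¹.
v = √(2.357e+21 · 1.24415e-13) m/s ≈ 1.712e+04 m/s = 17.12 km/s.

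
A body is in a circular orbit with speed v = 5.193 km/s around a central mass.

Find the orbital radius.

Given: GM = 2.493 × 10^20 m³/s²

Convert to SI: v = 5.193 km/s = 5193 m/s.
For a circular orbit, v² = GM / r, so r = GM / v².
r = 2.493e+20 / (5193)² m ≈ 9.245e+12 m = 9.245 Tm.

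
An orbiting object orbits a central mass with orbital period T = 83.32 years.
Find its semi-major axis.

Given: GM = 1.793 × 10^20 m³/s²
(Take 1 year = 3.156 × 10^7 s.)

Convert to SI: T = 83.32 years = 2.62958e+09 s.
Invert Kepler's third law: a = (GM · T² / (4π²))^(1/3).
Substituting T = 2.62958e+09 s and GM = 1.793e+20 m³/s²:
a = (1.793e+20 · (2.62958e+09)² / (4π²))^(1/3) m
a ≈ 3.155e+12 m = 3.155 × 10^12 m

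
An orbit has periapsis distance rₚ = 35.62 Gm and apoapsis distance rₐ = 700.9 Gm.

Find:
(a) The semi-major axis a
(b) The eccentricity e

Convert to SI: rₚ = 35.62 Gm = 3.562e+10 m; rₐ = 700.9 Gm = 7.009e+11 m.
(a) a = (rₚ + rₐ) / 2 = (3.562e+10 + 7.009e+11) / 2 ≈ 3.683e+11 m = 368.3 Gm.
(b) e = (rₐ − rₚ) / (rₐ + rₚ) = (7.009e+11 − 3.562e+10) / (7.009e+11 + 3.562e+10) ≈ 0.9033.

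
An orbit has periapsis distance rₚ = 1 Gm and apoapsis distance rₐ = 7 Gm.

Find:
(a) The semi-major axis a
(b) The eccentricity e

Convert to SI: rₚ = 1 Gm = 1e+09 m; rₐ = 7 Gm = 7e+09 m.
(a) a = (rₚ + rₐ) / 2 = (1e+09 + 7e+09) / 2 ≈ 4e+09 m = 4 Gm.
(b) e = (rₐ − rₚ) / (rₐ + rₚ) = (7e+09 − 1e+09) / (7e+09 + 1e+09) ≈ 0.75.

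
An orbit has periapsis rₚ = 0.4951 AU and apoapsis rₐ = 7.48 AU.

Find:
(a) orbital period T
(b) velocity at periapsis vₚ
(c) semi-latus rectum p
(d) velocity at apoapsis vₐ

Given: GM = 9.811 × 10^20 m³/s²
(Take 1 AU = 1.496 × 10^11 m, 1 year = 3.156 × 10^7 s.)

Convert to SI: rₚ = 0.4951 AU = 7.4067e+10 m; rₐ = 7.48 AU = 1.11901e+12 m.
(a) With a = (rₚ + rₐ)/2 = 5.96537e+11 m, T = 2π √(a³/GM) = 2π √((5.96537e+11)³/9.811e+20) s ≈ 9.242e+07 s
(b) With a = (rₚ + rₐ)/2 = 5.96537e+11 m, vₚ = √(GM (2/rₚ − 1/a)) = √(9.811e+20 · (2/7.4067e+10 − 1/5.96537e+11)) m/s ≈ 1.576e+05 m/s
(c) From a = (rₚ + rₐ)/2 = 5.96537e+11 m and e = (rₐ − rₚ)/(rₐ + rₚ) = 0.875839, p = a(1 − e²) = 5.96537e+11 · (1 − (0.875839)²) ≈ 1.389e+11 m
(d) With a = (rₚ + rₐ)/2 = 5.96537e+11 m, vₐ = √(GM (2/rₐ − 1/a)) = √(9.811e+20 · (2/1.11901e+12 − 1/5.96537e+11)) m/s ≈ 1.043e+04 m/s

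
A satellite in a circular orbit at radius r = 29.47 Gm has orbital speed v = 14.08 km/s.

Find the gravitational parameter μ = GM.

Convert to SI: r = 29.47 Gm = 2.947e+10 m; v = 14.08 km/s = 14080 m/s.
For a circular orbit v² = GM/r, so GM = v² · r.
GM = (14080)² · 2.947e+10 m³/s² ≈ 5.842e+18 m³/s² = 5.842 × 10^18 m³/s².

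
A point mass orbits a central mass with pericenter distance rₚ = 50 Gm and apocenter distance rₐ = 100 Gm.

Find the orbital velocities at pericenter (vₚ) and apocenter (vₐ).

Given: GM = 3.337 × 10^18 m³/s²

Convert to SI: rₚ = 50 Gm = 5e+10 m; rₐ = 100 Gm = 1e+11 m.
Use the vis-viva equation v² = GM(2/r − 1/a) with a = (rₚ + rₐ)/2 = (5e+10 + 1e+11)/2 = 7.5e+10 m.
vₚ = √(GM · (2/rₚ − 1/a)) = √(3.337e+18 · (2/5e+10 − 1/7.5e+10)) m/s ≈ 9433 m/s = 9.433 km/s.
vₐ = √(GM · (2/rₐ − 1/a)) = √(3.337e+18 · (2/1e+11 − 1/7.5e+10)) m/s ≈ 4717 m/s = 4.717 km/s.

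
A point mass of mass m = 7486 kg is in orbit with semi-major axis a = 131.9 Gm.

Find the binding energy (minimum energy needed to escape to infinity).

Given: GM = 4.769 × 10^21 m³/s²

Convert to SI: a = 131.9 Gm = 1.319e+11 m.
Total orbital energy is E = −GMm/(2a); binding energy is E_bind = −E = GMm/(2a).
E_bind = 4.769e+21 · 7486 / (2 · 1.319e+11) J ≈ 1.353e+14 J = 135.3 TJ.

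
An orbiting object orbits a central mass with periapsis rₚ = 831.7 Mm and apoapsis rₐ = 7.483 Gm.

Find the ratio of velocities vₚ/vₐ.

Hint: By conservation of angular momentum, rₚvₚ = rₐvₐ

Convert to SI: rₚ = 831.7 Mm = 8.317e+08 m; rₐ = 7.483 Gm = 7.483e+09 m.
Conservation of angular momentum gives rₚvₚ = rₐvₐ, so vₚ/vₐ = rₐ/rₚ.
vₚ/vₐ = 7.483e+09 / 8.317e+08 ≈ 8.997.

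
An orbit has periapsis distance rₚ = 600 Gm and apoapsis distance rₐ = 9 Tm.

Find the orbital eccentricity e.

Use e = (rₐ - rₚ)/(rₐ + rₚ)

Convert to SI: rₚ = 600 Gm = 6e+11 m; rₐ = 9 Tm = 9e+12 m.
e = (rₐ − rₚ) / (rₐ + rₚ).
e = (9e+12 − 6e+11) / (9e+12 + 6e+11) = 8.4e+12 / 9.6e+12 ≈ 0.875.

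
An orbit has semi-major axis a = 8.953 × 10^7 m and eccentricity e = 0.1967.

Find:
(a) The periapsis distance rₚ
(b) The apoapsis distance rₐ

(a) rₚ = a(1 − e) = 8.953e+07 · (1 − 0.1967) = 8.953e+07 · 0.8033 ≈ 7.192e+07 m = 7.192 × 10^7 m.
(b) rₐ = a(1 + e) = 8.953e+07 · (1 + 0.1967) = 8.953e+07 · 1.1967 ≈ 1.071e+08 m = 1.071 × 10^8 m.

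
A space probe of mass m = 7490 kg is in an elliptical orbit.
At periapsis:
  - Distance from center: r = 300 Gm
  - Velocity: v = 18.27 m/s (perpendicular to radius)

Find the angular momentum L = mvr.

Convert to SI: r = 300 Gm = 3e+11 m.
Since v is perpendicular to r, L = m · v · r.
L = 7490 · 18.27 · 3e+11 kg·m²/s ≈ 4.105e+16 kg·m²/s.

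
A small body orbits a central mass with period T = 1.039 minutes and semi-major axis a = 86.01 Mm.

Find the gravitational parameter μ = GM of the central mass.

Convert to SI: T = 1.039 minutes = 62.34 s; a = 86.01 Mm = 8.601e+07 m.
GM = 4π² · a³ / T².
GM = 4π² · (8.601e+07)³ / (62.34)² m³/s² ≈ 6.464e+21 m³/s² = 6.464 × 10^21 m³/s².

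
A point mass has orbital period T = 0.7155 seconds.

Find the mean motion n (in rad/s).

n = 2π / T.
n = 2π / 0.7155 s ≈ 8.782 rad/s.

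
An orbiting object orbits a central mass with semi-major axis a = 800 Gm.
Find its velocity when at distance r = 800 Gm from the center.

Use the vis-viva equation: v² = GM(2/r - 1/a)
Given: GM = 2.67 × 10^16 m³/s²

Convert to SI: a = 800 Gm = 8e+11 m; r = 800 Gm = 8e+11 m.
Vis-viva: v = √(GM · (2/r − 1/a)).
2/r − 1/a = 2/8e+11 − 1/8e+11 = 1.25e-12 m⁻¹.
v = √(2.67e+16 · 1.25e-12) m/s ≈ 182.7 m/s = 182.7 m/s.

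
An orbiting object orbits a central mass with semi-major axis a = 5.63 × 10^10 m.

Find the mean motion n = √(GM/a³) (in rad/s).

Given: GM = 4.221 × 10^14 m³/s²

n = √(GM / a³).
n = √(4.221e+14 / (5.63e+10)³) rad/s ≈ 1.538e-09 rad/s.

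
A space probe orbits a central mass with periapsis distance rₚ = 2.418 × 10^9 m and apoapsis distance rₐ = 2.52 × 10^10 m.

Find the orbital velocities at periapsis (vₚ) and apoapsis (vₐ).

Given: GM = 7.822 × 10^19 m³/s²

Use the vis-viva equation v² = GM(2/r − 1/a) with a = (rₚ + rₐ)/2 = (2.418e+09 + 2.52e+10)/2 = 1.3809e+10 m.
vₚ = √(GM · (2/rₚ − 1/a)) = √(7.822e+19 · (2/2.418e+09 − 1/1.3809e+10)) m/s ≈ 2.43e+05 m/s = 243 km/s.
vₐ = √(GM · (2/rₐ − 1/a)) = √(7.822e+19 · (2/2.52e+10 − 1/1.3809e+10)) m/s ≈ 2.331e+04 m/s = 23.31 km/s.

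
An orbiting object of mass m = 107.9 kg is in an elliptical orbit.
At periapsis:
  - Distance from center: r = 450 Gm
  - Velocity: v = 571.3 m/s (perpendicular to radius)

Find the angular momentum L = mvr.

Convert to SI: r = 450 Gm = 4.5e+11 m.
Since v is perpendicular to r, L = m · v · r.
L = 107.9 · 571.3 · 4.5e+11 kg·m²/s ≈ 2.774e+16 kg·m²/s.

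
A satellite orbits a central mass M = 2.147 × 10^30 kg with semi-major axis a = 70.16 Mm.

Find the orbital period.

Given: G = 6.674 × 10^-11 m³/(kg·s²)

Convert to SI: a = 70.16 Mm = 7.016e+07 m.
GM = G · M = 6.674e-11 · 2.147e+30 = 1.43291e+20 m³/s².
Kepler's third law: T = 2π √(a³ / GM).
Substituting a = 7.016e+07 m and GM = 1.43291e+20 m³/s²:
T = 2π √((7.016e+07)³ / 1.43291e+20) s
T ≈ 308.5 s = 5.141 minutes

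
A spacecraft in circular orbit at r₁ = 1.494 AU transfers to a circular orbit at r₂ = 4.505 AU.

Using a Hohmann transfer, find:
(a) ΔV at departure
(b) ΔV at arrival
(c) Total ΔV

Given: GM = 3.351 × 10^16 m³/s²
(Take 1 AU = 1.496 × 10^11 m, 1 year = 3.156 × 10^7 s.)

Convert to SI: r₁ = 1.494 AU = 2.23502e+11 m; r₂ = 4.505 AU = 6.73948e+11 m.
Transfer semi-major axis: a_t = (r₁ + r₂)/2 = (2.23502e+11 + 6.73948e+11)/2 = 4.48725e+11 m.
Circular speeds: v₁ = √(GM/r₁) = 387.21 m/s, v₂ = √(GM/r₂) = 222.984 m/s.
Transfer speeds (vis-viva v² = GM(2/r − 1/a_t)): v₁ᵗ = 474.536 m/s, v₂ᵗ = 157.371 m/s.
(a) ΔV₁ = |v₁ᵗ − v₁| ≈ 87.33 m/s = 0.01842 AU/year.
(b) ΔV₂ = |v₂ − v₂ᵗ| ≈ 65.61 m/s = 0.01384 AU/year.
(c) ΔV_total = ΔV₁ + ΔV₂ ≈ 152.9 m/s = 0.03226 AU/year.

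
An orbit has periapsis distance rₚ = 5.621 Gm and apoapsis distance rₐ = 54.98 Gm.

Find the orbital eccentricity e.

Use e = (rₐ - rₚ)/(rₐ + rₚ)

Convert to SI: rₚ = 5.621 Gm = 5.621e+09 m; rₐ = 54.98 Gm = 5.498e+10 m.
e = (rₐ − rₚ) / (rₐ + rₚ).
e = (5.498e+10 − 5.621e+09) / (5.498e+10 + 5.621e+09) = 4.9359e+10 / 6.0601e+10 ≈ 0.8145.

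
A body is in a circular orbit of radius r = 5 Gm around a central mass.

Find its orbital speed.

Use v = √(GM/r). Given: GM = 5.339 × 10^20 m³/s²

Convert to SI: r = 5 Gm = 5e+09 m.
For a circular orbit, gravity supplies the centripetal force, so v = √(GM / r).
v = √(5.339e+20 / 5e+09) m/s ≈ 3.268e+05 m/s = 326.8 km/s.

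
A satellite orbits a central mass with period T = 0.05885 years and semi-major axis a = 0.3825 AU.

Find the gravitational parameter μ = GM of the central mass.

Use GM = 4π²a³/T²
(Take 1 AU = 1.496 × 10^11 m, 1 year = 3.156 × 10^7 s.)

Convert to SI: T = 0.05885 years = 1.85731e+06 s; a = 0.3825 AU = 5.7222e+10 m.
GM = 4π² · a³ / T².
GM = 4π² · (5.7222e+10)³ / (1.85731e+06)² m³/s² ≈ 2.144e+21 m³/s² = 2.144 × 10^21 m³/s².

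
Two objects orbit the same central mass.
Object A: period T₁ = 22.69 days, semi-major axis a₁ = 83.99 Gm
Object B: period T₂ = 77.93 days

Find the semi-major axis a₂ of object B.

Convert to SI: T₁ = 22.69 days = 1.96042e+06 s; a₁ = 83.99 Gm = 8.399e+10 m; T₂ = 77.93 days = 6.73315e+06 s.
Kepler's third law: (T₁/T₂)² = (a₁/a₂)³ ⇒ a₂ = a₁ · (T₂/T₁)^(2/3).
T₂/T₁ = 6.73315e+06 / 1.96042e+06 = 3.43455.
a₂ = 8.399e+10 · (3.43455)^(2/3) m ≈ 1.912e+11 m = 191.2 Gm.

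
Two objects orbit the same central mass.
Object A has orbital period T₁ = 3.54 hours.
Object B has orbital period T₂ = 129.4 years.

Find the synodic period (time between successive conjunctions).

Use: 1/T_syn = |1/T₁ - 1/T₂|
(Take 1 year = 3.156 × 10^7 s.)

Convert to SI: T₁ = 3.54 hours = 12744 s; T₂ = 129.4 years = 4.08386e+09 s.
T_syn = |T₁ · T₂ / (T₁ − T₂)|.
T_syn = |12744 · 4.08386e+09 / (12744 − 4.08386e+09)| s ≈ 1.274e+04 s = 3.54 hours.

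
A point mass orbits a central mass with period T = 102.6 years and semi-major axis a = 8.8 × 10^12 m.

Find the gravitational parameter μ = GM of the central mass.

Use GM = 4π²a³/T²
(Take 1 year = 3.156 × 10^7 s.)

Convert to SI: T = 102.6 years = 3.23806e+09 s.
GM = 4π² · a³ / T².
GM = 4π² · (8.8e+12)³ / (3.23806e+09)² m³/s² ≈ 2.566e+21 m³/s² = 2.566 × 10^21 m³/s².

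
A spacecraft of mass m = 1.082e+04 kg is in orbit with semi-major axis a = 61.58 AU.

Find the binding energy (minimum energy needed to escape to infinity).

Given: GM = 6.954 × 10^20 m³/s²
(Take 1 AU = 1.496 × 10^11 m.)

Convert to SI: a = 61.58 AU = 9.21237e+12 m.
Total orbital energy is E = −GMm/(2a); binding energy is E_bind = −E = GMm/(2a).
E_bind = 6.954e+20 · 1.082e+04 / (2 · 9.21237e+12) J ≈ 4.084e+11 J = 408.4 GJ.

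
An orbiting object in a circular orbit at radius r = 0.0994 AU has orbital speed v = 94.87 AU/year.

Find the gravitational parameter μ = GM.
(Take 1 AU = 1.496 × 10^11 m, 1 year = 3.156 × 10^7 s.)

Convert to SI: r = 0.0994 AU = 1.48702e+10 m; v = 94.87 AU/year = 449701 m/s.
For a circular orbit v² = GM/r, so GM = v² · r.
GM = (449701)² · 1.48702e+10 m³/s² ≈ 3.007e+21 m³/s² = 3.007 × 10^21 m³/s².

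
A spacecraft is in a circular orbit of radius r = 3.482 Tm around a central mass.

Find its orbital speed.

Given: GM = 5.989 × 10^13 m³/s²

Convert to SI: r = 3.482 Tm = 3.482e+12 m.
For a circular orbit, gravity supplies the centripetal force, so v = √(GM / r).
v = √(5.989e+13 / 3.482e+12) m/s ≈ 4.147 m/s = 4.147 m/s.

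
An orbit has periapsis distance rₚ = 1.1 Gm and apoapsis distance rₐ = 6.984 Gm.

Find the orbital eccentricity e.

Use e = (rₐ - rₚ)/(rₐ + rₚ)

Convert to SI: rₚ = 1.1 Gm = 1.1e+09 m; rₐ = 6.984 Gm = 6.984e+09 m.
e = (rₐ − rₚ) / (rₐ + rₚ).
e = (6.984e+09 − 1.1e+09) / (6.984e+09 + 1.1e+09) = 5.884e+09 / 8.084e+09 ≈ 0.7279.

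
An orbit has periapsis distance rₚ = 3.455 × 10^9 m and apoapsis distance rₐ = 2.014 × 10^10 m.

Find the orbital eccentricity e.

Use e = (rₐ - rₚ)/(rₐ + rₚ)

e = (rₐ − rₚ) / (rₐ + rₚ).
e = (2.014e+10 − 3.455e+09) / (2.014e+10 + 3.455e+09) = 1.6685e+10 / 2.3595e+10 ≈ 0.7071.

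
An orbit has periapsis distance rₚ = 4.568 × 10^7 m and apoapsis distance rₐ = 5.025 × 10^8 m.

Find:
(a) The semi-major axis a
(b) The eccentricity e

(a) a = (rₚ + rₐ) / 2 = (4.568e+07 + 5.025e+08) / 2 ≈ 2.741e+08 m = 2.741 × 10^8 m.
(b) e = (rₐ − rₚ) / (rₐ + rₚ) = (5.025e+08 − 4.568e+07) / (5.025e+08 + 4.568e+07) ≈ 0.8333.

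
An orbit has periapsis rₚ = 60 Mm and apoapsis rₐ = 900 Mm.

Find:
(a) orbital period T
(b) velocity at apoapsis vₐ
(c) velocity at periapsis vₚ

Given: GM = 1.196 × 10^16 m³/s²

Convert to SI: rₚ = 60 Mm = 6e+07 m; rₐ = 900 Mm = 9e+08 m.
(a) With a = (rₚ + rₐ)/2 = 4.8e+08 m, T = 2π √(a³/GM) = 2π √((4.8e+08)³/1.196e+16) s ≈ 6.042e+05 s
(b) With a = (rₚ + rₐ)/2 = 4.8e+08 m, vₐ = √(GM (2/rₐ − 1/a)) = √(1.196e+16 · (2/9e+08 − 1/4.8e+08)) m/s ≈ 1289 m/s
(c) With a = (rₚ + rₐ)/2 = 4.8e+08 m, vₚ = √(GM (2/rₚ − 1/a)) = √(1.196e+16 · (2/6e+07 − 1/4.8e+08)) m/s ≈ 1.933e+04 m/s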